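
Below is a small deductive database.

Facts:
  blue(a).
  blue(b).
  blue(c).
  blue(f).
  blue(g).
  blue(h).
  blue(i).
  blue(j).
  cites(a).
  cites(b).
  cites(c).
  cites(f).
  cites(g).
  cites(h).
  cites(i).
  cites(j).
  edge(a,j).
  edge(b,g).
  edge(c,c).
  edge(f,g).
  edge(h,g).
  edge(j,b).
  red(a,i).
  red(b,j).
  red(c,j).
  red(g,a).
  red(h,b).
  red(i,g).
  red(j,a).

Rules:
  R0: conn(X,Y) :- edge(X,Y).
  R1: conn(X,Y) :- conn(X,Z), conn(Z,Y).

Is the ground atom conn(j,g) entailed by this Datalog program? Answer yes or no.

round 1: derive conn(a,j) via R0 from edge(a,j)
round 1: derive conn(b,g) via R0 from edge(b,g)
round 1: derive conn(c,c) via R0 from edge(c,c)
round 1: derive conn(f,g) via R0 from edge(f,g)
round 1: derive conn(h,g) via R0 from edge(h,g)
round 1: derive conn(j,b) via R0 from edge(j,b)
round 2: derive conn(a,b) via R1 from conn(a,j), conn(j,b)
round 2: derive conn(j,g) via R1 from conn(j,b), conn(b,g)
round 3: derive conn(a,g) via R1 from conn(a,b), conn(b,g)

yes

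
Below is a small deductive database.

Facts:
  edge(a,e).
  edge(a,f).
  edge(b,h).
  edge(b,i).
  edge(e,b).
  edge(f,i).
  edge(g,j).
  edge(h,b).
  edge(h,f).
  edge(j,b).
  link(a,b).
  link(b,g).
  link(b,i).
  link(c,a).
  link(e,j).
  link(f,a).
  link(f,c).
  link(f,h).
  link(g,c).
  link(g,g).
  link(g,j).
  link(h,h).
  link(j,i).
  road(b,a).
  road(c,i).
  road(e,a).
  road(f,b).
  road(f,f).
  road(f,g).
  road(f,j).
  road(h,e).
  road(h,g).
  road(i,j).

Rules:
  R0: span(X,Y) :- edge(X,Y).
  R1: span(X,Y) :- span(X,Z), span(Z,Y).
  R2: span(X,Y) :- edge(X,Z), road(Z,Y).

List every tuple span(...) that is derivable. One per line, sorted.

span(a,a)
span(a,b)
span(a,e)
span(a,f)
span(a,g)
span(a,h)
span(a,i)
span(a,j)
span(b,a)
span(b,b)
span(b,e)
span(b,f)
span(b,g)
span(b,h)
span(b,i)
span(b,j)
span(e,a)
span(e,b)
span(e,e)
span(e,f)
span(e,g)
span(e,h)
span(e,i)
span(e,j)
span(f,a)
span(f,b)
span(f,e)
span(f,f)
span(f,g)
span(f,h)
span(f,i)
span(f,j)
span(g,a)
span(g,b)
span(g,e)
span(g,f)
span(g,g)
span(g,h)
span(g,i)
span(g,j)
span(h,a)
span(h,b)
span(h,e)
span(h,f)
span(h,g)
span(h,h)
span(h,i)
span(h,j)
span(j,a)
span(j,b)
span(j,e)
span(j,f)
span(j,g)
span(j,h)
span(j,i)
span(j,j)

round 1: derive span(a,e) via R0 from edge(a,e)
round 1: derive span(a,f) via R0 from edge(a,f)
round 1: derive span(b,h) via R0 from edge(b,h)
round 1: derive span(b,i) via R0 from edge(b,i)
round 1: derive span(e,b) via R0 from edge(e,b)
round 1: derive span(f,i) via R0 from edge(f,i)
round 1: derive span(g,j) via R0 from edge(g,j)
round 1: derive span(h,b) via R0 from edge(h,b)
round 1: derive span(h,f) via R0 from edge(h,f)
round 1: derive span(j,b) via R0 from edge(j,b)
round 1: derive span(a,a) via R2 from edge(a,e), road(e,a)
round 1: derive span(a,b) via R2 from edge(a,f), road(f,b)
round 1: derive span(a,g) via R2 from edge(a,f), road(f,g)
round 1: derive span(a,j) via R2 from edge(a,f), road(f,j)
round 1: derive span(b,e) via R2 from edge(b,h), road(h,e)
round 1: derive span(b,g) via R2 from edge(b,h), road(h,g)
round 1: derive span(b,j) via R2 from edge(b,i), road(i,j)
round 1: derive span(e,a) via R2 from edge(e,b), road(b,a)
round 1: derive span(f,j) via R2 from edge(f,i), road(i,j)
round 1: derive span(h,a) via R2 from edge(h,b), road(b,a)
round 1: derive span(h,g) via R2 from edge(h,f), road(f,g)
round 1: derive span(h,j) via R2 from edge(h,f), road(f,j)
round 1: derive span(j,a) via R2 from edge(j,b), road(b,a)
round 2: derive span(a,h) via R1 from span(a,b), span(b,h)
round 2: derive span(a,i) via R1 from span(a,b), span(b,i)
round 2: derive span(b,a) via R1 from span(b,e), span(e,a)
round 2: derive span(b,b) via R1 from span(b,e), span(e,b)
round 2: derive span(b,f) via R1 from span(b,h), span(h,f)
round 2: derive span(e,e) via R1 from span(e,a), span(a,e)
round 2: derive span(e,f) via R1 from span(e,a), span(a,f)
round 2: derive span(e,g) via R1 from span(e,a), span(a,g)
round 2: derive span(e,h) via R1 from span(e,b), span(b,h)
round 2: derive span(e,i) via R1 from span(e,b), span(b,i)
round 2: derive span(e,j) via R1 from span(e,a), span(a,j)
round 2: derive span(f,a) via R1 from span(f,j), span(j,a)
round 2: derive span(f,b) via R1 from span(f,j), span(j,b)
round 2: derive span(g,a) via R1 from span(g,j), span(j,a)
round 2: derive span(g,b) via R1 from span(g,j), span(j,b)
round 2: derive span(h,e) via R1 from span(h,a), span(a,e)
round 2: derive span(h,h) via R1 from span(h,b), span(b,h)
round 2: derive span(h,i) via R1 from span(h,b), span(b,i)
round 2: derive span(j,e) via R1 from span(j,a), span(a,e)
round 2: derive span(j,f) via R1 from span(j,a), span(a,f)
round 2: derive span(j,g) via R1 from span(j,a), span(a,g)
round 2: derive span(j,h) via R1 from span(j,b), span(b,h)
round 2: derive span(j,i) via R1 from span(j,b), span(b,i)
round 2: derive span(j,j) via R1 from span(j,a), span(a,j)
round 3: derive span(f,e) via R1 from span(f,a), span(a,e)
round 3: derive span(f,f) via R1 from span(f,a), span(a,f)
round 3: derive span(f,g) via R1 from span(f,a), span(a,g)
round 3: derive span(f,h) via R1 from span(f,a), span(a,h)
round 3: derive span(g,e) via R1 from span(g,a), span(a,e)
round 3: derive span(g,f) via R1 from span(g,a), span(a,f)
round 3: derive span(g,g) via R1 from span(g,a), span(a,g)
round 3: derive span(g,h) via R1 from span(g,a), span(a,h)
round 3: derive span(g,i) via R1 from span(g,a), span(a,i)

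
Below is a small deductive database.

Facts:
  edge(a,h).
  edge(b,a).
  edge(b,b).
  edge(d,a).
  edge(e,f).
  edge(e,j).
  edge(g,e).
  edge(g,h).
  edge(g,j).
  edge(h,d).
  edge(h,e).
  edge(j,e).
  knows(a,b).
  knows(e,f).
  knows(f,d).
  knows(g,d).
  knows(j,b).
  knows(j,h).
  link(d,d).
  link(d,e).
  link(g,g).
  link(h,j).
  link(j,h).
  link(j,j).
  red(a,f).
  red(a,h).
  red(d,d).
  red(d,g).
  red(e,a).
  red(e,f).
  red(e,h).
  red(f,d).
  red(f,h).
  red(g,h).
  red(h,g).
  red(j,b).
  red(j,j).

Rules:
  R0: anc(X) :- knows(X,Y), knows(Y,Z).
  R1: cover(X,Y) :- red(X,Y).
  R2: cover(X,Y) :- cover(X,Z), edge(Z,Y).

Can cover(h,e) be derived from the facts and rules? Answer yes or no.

round 1: derive cover(a,f) via R1 from red(a,f)
round 1: derive cover(a,h) via R1 from red(a,h)
round 1: derive cover(d,d) via R1 from red(d,d)
round 1: derive cover(d,g) via R1 from red(d,g)
round 1: derive cover(e,a) via R1 from red(e,a)
round 1: derive cover(e,f) via R1 from red(e,f)
round 1: derive cover(e,h) via R1 from red(e,h)
round 1: derive cover(f,d) via R1 from red(f,d)
round 1: derive cover(f,h) via R1 from red(f,h)
round 1: derive cover(g,h) via R1 from red(g,h)
round 1: derive cover(h,g) via R1 from red(h,g)
round 1: derive cover(j,b) via R1 from red(j,b)
round 1: derive cover(j,j) via R1 from red(j,j)
round 2: derive cover(a,d) via R2 from cover(a,h), edge(h,d)
round 2: derive cover(a,e) via R2 from cover(a,h), edge(h,e)
round 2: derive cover(d,a) via R2 from cover(d,d), edge(d,a)
round 2: derive cover(d,e) via R2 from cover(d,g), edge(g,e)
round 2: derive cover(d,h) via R2 from cover(d,g), edge(g,h)
round 2: derive cover(d,j) via R2 from cover(d,g), edge(g,j)
round 2: derive cover(e,d) via R2 from cover(e,h), edge(h,d)
round 2: derive cover(e,e) via R2 from cover(e,h), edge(h,e)
round 2: derive cover(f,a) via R2 from cover(f,d), edge(d,a)
round 2: derive cover(f,e) via R2 from cover(f,h), edge(h,e)
round 2: derive cover(g,d) via R2 from cover(g,h), edge(h,d)
round 2: derive cover(g,e) via R2 from cover(g,h), edge(h,e)
round 2: derive cover(h,e) via R2 from cover(h,g), edge(g,e)
round 2: derive cover(h,h) via R2 from cover(h,g), edge(g,h)
round 2: derive cover(h,j) via R2 from cover(h,g), edge(g,j)
round 2: derive cover(j,a) via R2 from cover(j,b), edge(b,a)
round 2: derive cover(j,e) via R2 from cover(j,j), edge(j,e)
round 3: derive cover(a,a) via R2 from cover(a,d), edge(d,a)
round 3: derive cover(a,j) via R2 from cover(a,e), edge(e,j)
round 3: derive cover(d,f) via R2 from cover(d,e), edge(e,f)
round 3: derive cover(e,j) via R2 from cover(e,e), edge(e,j)
round 3: derive cover(f,f) via R2 from cover(f,e), edge(e,f)
round 3: derive cover(f,j) via R2 from cover(f,e), edge(e,j)
round 3: derive cover(g,a) via R2 from cover(g,d), edge(d,a)
round 3: derive cover(g,f) via R2 from cover(g,e), edge(e,f)
round 3: derive cover(g,j) via R2 from cover(g,e), edge(e,j)
round 3: derive cover(h,d) via R2 from cover(h,h), edge(h,d)
round 3: derive cover(h,f) via R2 from cover(h,e), edge(e,f)
round 3: derive cover(j,f) via R2 from cover(j,e), edge(e,f)
round 3: derive cover(j,h) via R2 from cover(j,a), edge(a,h)
round 4: derive cover(h,a) via R2 from cover(h,d), edge(d,a)
round 4: derive cover(j,d) via R2 from cover(j,h), edge(h,d)

yes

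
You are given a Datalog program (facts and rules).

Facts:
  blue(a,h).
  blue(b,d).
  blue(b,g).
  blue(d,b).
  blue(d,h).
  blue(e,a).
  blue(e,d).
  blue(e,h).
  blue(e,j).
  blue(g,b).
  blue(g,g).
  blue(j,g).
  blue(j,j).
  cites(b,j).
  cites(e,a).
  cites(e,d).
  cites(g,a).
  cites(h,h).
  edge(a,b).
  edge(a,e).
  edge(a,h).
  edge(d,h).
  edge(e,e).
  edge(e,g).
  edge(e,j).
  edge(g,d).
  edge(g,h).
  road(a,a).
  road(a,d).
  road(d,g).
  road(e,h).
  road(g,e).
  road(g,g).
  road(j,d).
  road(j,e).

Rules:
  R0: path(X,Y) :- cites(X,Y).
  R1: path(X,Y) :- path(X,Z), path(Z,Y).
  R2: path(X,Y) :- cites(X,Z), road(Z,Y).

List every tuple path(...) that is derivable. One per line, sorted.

round 1: derive path(b,j) via R0 from cites(b,j)
round 1: derive path(e,a) via R0 from cites(e,a)
round 1: derive path(e,d) via R0 from cites(e,d)
round 1: derive path(g,a) via R0 from cites(g,a)
round 1: derive path(h,h) via R0 from cites(h,h)
round 1: derive path(b,d) via R2 from cites(b,j), road(j,d)
round 1: derive path(b,e) via R2 from cites(b,j), road(j,e)
round 1: derive path(e,g) via R2 from cites(e,d), road(d,g)
round 1: derive path(g,d) via R2 from cites(g,a), road(a,d)
round 2: derive path(b,a) via R1 from path(b,e), path(e,a)
round 2: derive path(b,g) via R1 from path(b,e), path(e,g)

path(b,a)
path(b,d)
path(b,e)
path(b,g)
path(b,j)
path(e,a)
path(e,d)
path(e,g)
path(g,a)
path(g,d)
path(h,h)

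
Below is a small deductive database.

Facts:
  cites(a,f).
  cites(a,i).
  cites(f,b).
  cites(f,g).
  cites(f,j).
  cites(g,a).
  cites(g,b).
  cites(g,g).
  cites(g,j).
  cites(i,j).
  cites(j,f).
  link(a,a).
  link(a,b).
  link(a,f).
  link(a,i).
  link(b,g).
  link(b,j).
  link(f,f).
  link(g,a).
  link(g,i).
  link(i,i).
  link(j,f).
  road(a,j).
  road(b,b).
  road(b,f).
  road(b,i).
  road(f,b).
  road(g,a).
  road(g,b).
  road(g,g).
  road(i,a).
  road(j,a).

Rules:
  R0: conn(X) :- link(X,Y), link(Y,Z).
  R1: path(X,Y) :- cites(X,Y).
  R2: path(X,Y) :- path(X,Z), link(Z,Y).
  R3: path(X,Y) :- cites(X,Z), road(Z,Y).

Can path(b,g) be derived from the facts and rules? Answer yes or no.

round 1: derive path(a,f) via R1 from cites(a,f)
round 1: derive path(a,i) via R1 from cites(a,i)
round 1: derive path(f,b) via R1 from cites(f,b)
round 1: derive path(f,g) via R1 from cites(f,g)
round 1: derive path(f,j) via R1 from cites(f,j)
round 1: derive path(g,a) via R1 from cites(g,a)
round 1: derive path(g,b) via R1 from cites(g,b)
round 1: derive path(g,g) via R1 from cites(g,g)
round 1: derive path(g,j) via R1 from cites(g,j)
round 1: derive path(i,j) via R1 from cites(i,j)
round 1: derive path(j,f) via R1 from cites(j,f)
round 1: derive path(a,a) via R3 from cites(a,i), road(i,a)
round 1: derive path(a,b) via R3 from cites(a,f), road(f,b)
round 1: derive path(f,a) via R3 from cites(f,g), road(g,a)
round 1: derive path(f,f) via R3 from cites(f,b), road(b,f)
round 1: derive path(f,i) via R3 from cites(f,b), road(b,i)
round 1: derive path(g,f) via R3 from cites(g,b), road(b,f)
round 1: derive path(g,i) via R3 from cites(g,b), road(b,i)
round 1: derive path(i,a) via R3 from cites(i,j), road(j,a)
round 1: derive path(j,b) via R3 from cites(j,f), road(f,b)
round 2: derive path(a,g) via R2 from path(a,b), link(b,g)
round 2: derive path(a,j) via R2 from path(a,b), link(b,j)
round 2: derive path(i,b) via R2 from path(i,a), link(a,b)
round 2: derive path(i,f) via R2 from path(i,a), link(a,f)
round 2: derive path(i,i) via R2 from path(i,a), link(a,i)
round 2: derive path(j,g) via R2 from path(j,b), link(b,g)
round 2: derive path(j,j) via R2 from path(j,b), link(b,j)
round 3: derive path(i,g) via R2 from path(i,b), link(b,g)
round 3: derive path(j,a) via R2 from path(j,g), link(g,a)
round 3: derive path(j,i) via R2 from path(j,g), link(g,i)

no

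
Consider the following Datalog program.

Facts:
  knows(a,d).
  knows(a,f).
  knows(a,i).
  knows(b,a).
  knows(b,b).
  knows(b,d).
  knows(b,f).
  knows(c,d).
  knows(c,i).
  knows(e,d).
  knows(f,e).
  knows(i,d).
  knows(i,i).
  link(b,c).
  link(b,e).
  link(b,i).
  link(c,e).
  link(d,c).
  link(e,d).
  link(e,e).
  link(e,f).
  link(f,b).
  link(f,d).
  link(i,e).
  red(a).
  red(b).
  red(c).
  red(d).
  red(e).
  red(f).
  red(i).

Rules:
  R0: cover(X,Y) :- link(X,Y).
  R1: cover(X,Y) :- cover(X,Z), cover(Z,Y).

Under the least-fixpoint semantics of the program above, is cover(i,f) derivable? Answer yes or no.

round 1: derive cover(b,c) via R0 from link(b,c)
round 1: derive cover(b,e) via R0 from link(b,e)
round 1: derive cover(b,i) via R0 from link(b,i)
round 1: derive cover(c,e) via R0 from link(c,e)
round 1: derive cover(d,c) via R0 from link(d,c)
round 1: derive cover(e,d) via R0 from link(e,d)
round 1: derive cover(e,e) via R0 from link(e,e)
round 1: derive cover(e,f) via R0 from link(e,f)
round 1: derive cover(f,b) via R0 from link(f,b)
round 1: derive cover(f,d) via R0 from link(f,d)
round 1: derive cover(i,e) via R0 from link(i,e)
round 2: derive cover(b,d) via R1 from cover(b,e), cover(e,d)
round 2: derive cover(b,f) via R1 from cover(b,e), cover(e,f)
round 2: derive cover(c,d) via R1 from cover(c,e), cover(e,d)
round 2: derive cover(c,f) via R1 from cover(c,e), cover(e,f)
round 2: derive cover(d,e) via R1 from cover(d,c), cover(c,e)
round 2: derive cover(e,b) via R1 from cover(e,f), cover(f,b)
round 2: derive cover(e,c) via R1 from cover(e,d), cover(d,c)
round 2: derive cover(f,c) via R1 from cover(f,b), cover(b,c)
round 2: derive cover(f,e) via R1 from cover(f,b), cover(b,e)
round 2: derive cover(f,i) via R1 from cover(f,b), cover(b,i)
round 2: derive cover(i,d) via R1 from cover(i,e), cover(e,d)
round 2: derive cover(i,f) via R1 from cover(i,e), cover(e,f)
round 3: derive cover(b,b) via R1 from cover(b,e), cover(e,b)
round 3: derive cover(c,b) via R1 from cover(c,e), cover(e,b)
round 3: derive cover(c,c) via R1 from cover(c,d), cover(d,c)
round 3: derive cover(c,i) via R1 from cover(c,f), cover(f,i)
round 3: derive cover(d,b) via R1 from cover(d,e), cover(e,b)
round 3: derive cover(d,d) via R1 from cover(d,c), cover(c,d)
round 3: derive cover(d,f) via R1 from cover(d,c), cover(c,f)
round 3: derive cover(e,i) via R1 from cover(e,b), cover(b,i)
round 3: derive cover(f,f) via R1 from cover(f,b), cover(b,f)
round 3: derive cover(i,b) via R1 from cover(i,e), cover(e,b)
round 3: derive cover(i,c) via R1 from cover(i,d), cover(d,c)
round 3: derive cover(i,i) via R1 from cover(i,f), cover(f,i)
round 4: derive cover(d,i) via R1 from cover(d,b), cover(b,i)

yes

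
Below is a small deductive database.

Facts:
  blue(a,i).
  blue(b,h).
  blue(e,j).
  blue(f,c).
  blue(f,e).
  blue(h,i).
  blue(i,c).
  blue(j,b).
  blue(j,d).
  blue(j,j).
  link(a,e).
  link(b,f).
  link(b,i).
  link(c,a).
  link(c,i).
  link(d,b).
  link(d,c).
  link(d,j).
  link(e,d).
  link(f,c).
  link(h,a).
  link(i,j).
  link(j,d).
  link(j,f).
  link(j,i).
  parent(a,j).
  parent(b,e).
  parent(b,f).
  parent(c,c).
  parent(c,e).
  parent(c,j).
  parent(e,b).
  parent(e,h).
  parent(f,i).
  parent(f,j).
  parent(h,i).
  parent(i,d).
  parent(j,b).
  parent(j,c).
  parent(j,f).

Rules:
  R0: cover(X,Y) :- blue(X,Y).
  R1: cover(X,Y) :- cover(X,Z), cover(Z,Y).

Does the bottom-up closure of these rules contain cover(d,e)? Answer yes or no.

no

round 1: derive cover(a,i) via R0 from blue(a,i)
round 1: derive cover(b,h) via R0 from blue(b,h)
round 1: derive cover(e,j) via R0 from blue(e,j)
round 1: derive cover(f,c) via R0 from blue(f,c)
round 1: derive cover(f,e) via R0 from blue(f,e)
round 1: derive cover(h,i) via R0 from blue(h,i)
round 1: derive cover(i,c) via R0 from blue(i,c)
round 1: derive cover(j,b) via R0 from blue(j,b)
round 1: derive cover(j,d) via R0 from blue(j,d)
round 1: derive cover(j,j) via R0 from blue(j,j)
round 2: derive cover(a,c) via R1 from cover(a,i), cover(i,c)
round 2: derive cover(b,i) via R1 from cover(b,h), cover(h,i)
round 2: derive cover(e,b) via R1 from cover(e,j), cover(j,b)
round 2: derive cover(e,d) via R1 from cover(e,j), cover(j,d)
round 2: derive cover(f,j) via R1 from cover(f,e), cover(e,j)
round 2: derive cover(h,c) via R1 from cover(h,i), cover(i,c)
round 2: derive cover(j,h) via R1 from cover(j,b), cover(b,h)
round 3: derive cover(b,c) via R1 from cover(b,h), cover(h,c)
round 3: derive cover(e,h) via R1 from cover(e,b), cover(b,h)
round 3: derive cover(e,i) via R1 from cover(e,b), cover(b,i)
round 3: derive cover(f,b) via R1 from cover(f,e), cover(e,b)
round 3: derive cover(f,d) via R1 from cover(f,e), cover(e,d)
round 3: derive cover(f,h) via R1 from cover(f,j), cover(j,h)
round 3: derive cover(j,c) via R1 from cover(j,h), cover(h,c)
round 3: derive cover(j,i) via R1 from cover(j,b), cover(b,i)
round 4: derive cover(e,c) via R1 from cover(e,b), cover(b,c)
round 4: derive cover(f,i) via R1 from cover(f,b), cover(b,i)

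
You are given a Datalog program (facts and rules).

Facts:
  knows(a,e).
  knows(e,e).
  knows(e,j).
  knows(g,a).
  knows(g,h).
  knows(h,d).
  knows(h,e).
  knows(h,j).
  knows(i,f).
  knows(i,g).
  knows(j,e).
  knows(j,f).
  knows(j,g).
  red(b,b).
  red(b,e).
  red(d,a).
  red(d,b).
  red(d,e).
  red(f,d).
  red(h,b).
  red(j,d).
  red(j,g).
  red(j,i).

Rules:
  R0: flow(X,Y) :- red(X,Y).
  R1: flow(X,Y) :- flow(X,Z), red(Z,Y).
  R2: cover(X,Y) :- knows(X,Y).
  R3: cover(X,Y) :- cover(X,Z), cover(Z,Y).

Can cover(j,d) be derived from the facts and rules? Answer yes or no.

yes

round 1: derive cover(a,e) via R2 from knows(a,e)
round 1: derive cover(e,e) via R2 from knows(e,e)
round 1: derive cover(e,j) via R2 from knows(e,j)
round 1: derive cover(g,a) via R2 from knows(g,a)
round 1: derive cover(g,h) via R2 from knows(g,h)
round 1: derive cover(h,d) via R2 from knows(h,d)
round 1: derive cover(h,e) via R2 from knows(h,e)
round 1: derive cover(h,j) via R2 from knows(h,j)
round 1: derive cover(i,f) via R2 from knows(i,f)
round 1: derive cover(i,g) via R2 from knows(i,g)
round 1: derive cover(j,e) via R2 from knows(j,e)
round 1: derive cover(j,f) via R2 from knows(j,f)
round 1: derive cover(j,g) via R2 from knows(j,g)
round 2: derive cover(a,j) via R3 from cover(a,e), cover(e,j)
round 2: derive cover(e,f) via R3 from cover(e,j), cover(j,f)
round 2: derive cover(e,g) via R3 from cover(e,j), cover(j,g)
round 2: derive cover(g,d) via R3 from cover(g,h), cover(h,d)
round 2: derive cover(g,e) via R3 from cover(g,a), cover(a,e)
round 2: derive cover(g,j) via R3 from cover(g,h), cover(h,j)
round 2: derive cover(h,f) via R3 from cover(h,j), cover(j,f)
round 2: derive cover(h,g) via R3 from cover(h,j), cover(j,g)
round 2: derive cover(i,a) via R3 from cover(i,g), cover(g,a)
round 2: derive cover(i,h) via R3 from cover(i,g), cover(g,h)
round 2: derive cover(j,a) via R3 from cover(j,g), cover(g,a)
round 2: derive cover(j,h) via R3 from cover(j,g), cover(g,h)
round 2: derive cover(j,j) via R3 from cover(j,e), cover(e,j)
round 3: derive cover(a,a) via R3 from cover(a,j), cover(j,a)
round 3: derive cover(a,f) via R3 from cover(a,e), cover(e,f)
round 3: derive cover(a,g) via R3 from cover(a,e), cover(e,g)
round 3: derive cover(a,h) via R3 from cover(a,j), cover(j,h)
round 3: derive cover(e,a) via R3 from cover(e,g), cover(g,a)
round 3: derive cover(e,d) via R3 from cover(e,g), cover(g,d)
round 3: derive cover(e,h) via R3 from cover(e,g), cover(g,h)
round 3: derive cover(g,f) via R3 from cover(g,e), cover(e,f)
round 3: derive cover(g,g) via R3 from cover(g,e), cover(e,g)
round 3: derive cover(h,a) via R3 from cover(h,g), cover(g,a)
round 3: derive cover(h,h) via R3 from cover(h,g), cover(g,h)
round 3: derive cover(i,d) via R3 from cover(i,g), cover(g,d)
round 3: derive cover(i,e) via R3 from cover(i,a), cover(a,e)
round 3: derive cover(i,j) via R3 from cover(i,a), cover(a,j)
round 3: derive cover(j,d) via R3 from cover(j,g), cover(g,d)
round 4: derive cover(a,d) via R3 from cover(a,e), cover(e,d)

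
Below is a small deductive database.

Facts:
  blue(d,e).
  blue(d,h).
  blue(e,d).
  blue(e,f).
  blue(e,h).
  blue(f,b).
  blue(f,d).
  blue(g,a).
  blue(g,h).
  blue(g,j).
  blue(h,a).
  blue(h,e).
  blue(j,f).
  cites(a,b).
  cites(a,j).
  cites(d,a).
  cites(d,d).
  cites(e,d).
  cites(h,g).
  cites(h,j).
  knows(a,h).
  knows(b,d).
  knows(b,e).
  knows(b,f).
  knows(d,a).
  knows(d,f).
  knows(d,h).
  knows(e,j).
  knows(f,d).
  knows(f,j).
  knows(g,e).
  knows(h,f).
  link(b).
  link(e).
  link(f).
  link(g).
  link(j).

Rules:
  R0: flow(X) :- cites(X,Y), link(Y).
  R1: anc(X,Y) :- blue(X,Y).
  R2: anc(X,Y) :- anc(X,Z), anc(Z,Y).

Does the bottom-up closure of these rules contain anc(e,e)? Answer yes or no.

yes

round 1: derive anc(d,e) via R1 from blue(d,e)
round 1: derive anc(d,h) via R1 from blue(d,h)
round 1: derive anc(e,d) via R1 from blue(e,d)
round 1: derive anc(e,f) via R1 from blue(e,f)
round 1: derive anc(e,h) via R1 from blue(e,h)
round 1: derive anc(f,b) via R1 from blue(f,b)
round 1: derive anc(f,d) via R1 from blue(f,d)
round 1: derive anc(g,a) via R1 from blue(g,a)
round 1: derive anc(g,h) via R1 from blue(g,h)
round 1: derive anc(g,j) via R1 from blue(g,j)
round 1: derive anc(h,a) via R1 from blue(h,a)
round 1: derive anc(h,e) via R1 from blue(h,e)
round 1: derive anc(j,f) via R1 from blue(j,f)
round 2: derive anc(d,a) via R2 from anc(d,h), anc(h,a)
round 2: derive anc(d,d) via R2 from anc(d,e), anc(e,d)
round 2: derive anc(d,f) via R2 from anc(d,e), anc(e,f)
round 2: derive anc(e,a) via R2 from anc(e,h), anc(h,a)
round 2: derive anc(e,b) via R2 from anc(e,f), anc(f,b)
round 2: derive anc(e,e) via R2 from anc(e,d), anc(d,e)
round 2: derive anc(f,e) via R2 from anc(f,d), anc(d,e)
round 2: derive anc(f,h) via R2 from anc(f,d), anc(d,h)
round 2: derive anc(g,e) via R2 from anc(g,h), anc(h,e)
round 2: derive anc(g,f) via R2 from anc(g,j), anc(j,f)
round 2: derive anc(h,d) via R2 from anc(h,e), anc(e,d)
round 2: derive anc(h,f) via R2 from anc(h,e), anc(e,f)
round 2: derive anc(h,h) via R2 from anc(h,e), anc(e,h)
round 2: derive anc(j,b) via R2 from anc(j,f), anc(f,b)
round 2: derive anc(j,d) via R2 from anc(j,f), anc(f,d)
round 3: derive anc(d,b) via R2 from anc(d,e), anc(e,b)
round 3: derive anc(f,a) via R2 from anc(f,d), anc(d,a)
round 3: derive anc(f,f) via R2 from anc(f,d), anc(d,f)
round 3: derive anc(g,b) via R2 from anc(g,e), anc(e,b)
round 3: derive anc(g,d) via R2 from anc(g,e), anc(e,d)
round 3: derive anc(h,b) via R2 from anc(h,e), anc(e,b)
round 3: derive anc(j,a) via R2 from anc(j,d), anc(d,a)
round 3: derive anc(j,e) via R2 from anc(j,d), anc(d,e)
round 3: derive anc(j,h) via R2 from anc(j,d), anc(d,h)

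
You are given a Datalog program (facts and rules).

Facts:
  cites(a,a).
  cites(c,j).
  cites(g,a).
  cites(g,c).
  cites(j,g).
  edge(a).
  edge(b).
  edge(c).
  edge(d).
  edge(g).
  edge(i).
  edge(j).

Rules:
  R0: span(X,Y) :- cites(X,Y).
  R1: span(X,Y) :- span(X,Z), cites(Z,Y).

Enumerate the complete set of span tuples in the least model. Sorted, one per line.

round 1: derive span(a,a) via R0 from cites(a,a)
round 1: derive span(c,j) via R0 from cites(c,j)
round 1: derive span(g,a) via R0 from cites(g,a)
round 1: derive span(g,c) via R0 from cites(g,c)
round 1: derive span(j,g) via R0 from cites(j,g)
round 2: derive span(c,g) via R1 from span(c,j), cites(j,g)
round 2: derive span(g,j) via R1 from span(g,c), cites(c,j)
round 2: derive span(j,a) via R1 from span(j,g), cites(g,a)
round 2: derive span(j,c) via R1 from span(j,g), cites(g,c)
round 3: derive span(c,a) via R1 from span(c,g), cites(g,a)
round 3: derive span(c,c) via R1 from span(c,g), cites(g,c)
round 3: derive span(g,g) via R1 from span(g,j), cites(j,g)
round 3: derive span(j,j) via R1 from span(j,c), cites(c,j)

span(a,a)
span(c,a)
span(c,c)
span(c,g)
span(c,j)
span(g,a)
span(g,c)
span(g,g)
span(g,j)
span(j,a)
span(j,c)
span(j,g)
span(j,j)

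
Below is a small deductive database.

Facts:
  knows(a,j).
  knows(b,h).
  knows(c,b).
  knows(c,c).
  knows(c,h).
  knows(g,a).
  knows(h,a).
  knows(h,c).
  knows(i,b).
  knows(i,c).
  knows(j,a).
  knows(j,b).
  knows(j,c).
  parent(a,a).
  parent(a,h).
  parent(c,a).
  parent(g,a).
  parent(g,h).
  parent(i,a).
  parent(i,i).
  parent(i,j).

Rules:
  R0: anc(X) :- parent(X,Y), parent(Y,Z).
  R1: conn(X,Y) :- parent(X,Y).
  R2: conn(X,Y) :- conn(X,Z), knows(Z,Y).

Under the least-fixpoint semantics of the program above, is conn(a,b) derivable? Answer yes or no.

yes

round 1: derive conn(a,a) via R1 from parent(a,a)
round 1: derive conn(a,h) via R1 from parent(a,h)
round 1: derive conn(c,a) via R1 from parent(c,a)
round 1: derive conn(g,a) via R1 from parent(g,a)
round 1: derive conn(g,h) via R1 from parent(g,h)
round 1: derive conn(i,a) via R1 from parent(i,a)
round 1: derive conn(i,i) via R1 from parent(i,i)
round 1: derive conn(i,j) via R1 from parent(i,j)
round 2: derive conn(a,c) via R2 from conn(a,h), knows(h,c)
round 2: derive conn(a,j) via R2 from conn(a,a), knows(a,j)
round 2: derive conn(c,j) via R2 from conn(c,a), knows(a,j)
round 2: derive conn(g,c) via R2 from conn(g,h), knows(h,c)
round 2: derive conn(g,j) via R2 from conn(g,a), knows(a,j)
round 2: derive conn(i,b) via R2 from conn(i,i), knows(i,b)
round 2: derive conn(i,c) via R2 from conn(i,i), knows(i,c)
round 3: derive conn(a,b) via R2 from conn(a,c), knows(c,b)
round 3: derive conn(c,b) via R2 from conn(c,j), knows(j,b)
round 3: derive conn(c,c) via R2 from conn(c,j), knows(j,c)
round 3: derive conn(g,b) via R2 from conn(g,c), knows(c,b)
round 3: derive conn(i,h) via R2 from conn(i,b), knows(b,h)
round 4: derive conn(c,h) via R2 from conn(c,b), knows(b,h)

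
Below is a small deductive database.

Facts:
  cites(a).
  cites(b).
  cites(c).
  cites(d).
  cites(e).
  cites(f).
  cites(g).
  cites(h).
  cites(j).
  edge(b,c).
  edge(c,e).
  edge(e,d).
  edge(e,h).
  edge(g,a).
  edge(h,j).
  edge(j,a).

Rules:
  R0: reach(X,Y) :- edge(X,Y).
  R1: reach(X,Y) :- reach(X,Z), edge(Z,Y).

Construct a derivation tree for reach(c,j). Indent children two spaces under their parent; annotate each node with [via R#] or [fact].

reach(c,j)  [via R1]
  reach(c,h)  [via R1]
    reach(c,e)  [via R0]
      edge(c,e)  [fact]
    edge(e,h)  [fact]
  edge(h,j)  [fact]

round 1: derive reach(b,c) via R0 from edge(b,c)
round 1: derive reach(c,e) via R0 from edge(c,e)
round 1: derive reach(e,d) via R0 from edge(e,d)
round 1: derive reach(e,h) via R0 from edge(e,h)
round 1: derive reach(g,a) via R0 from edge(g,a)
round 1: derive reach(h,j) via R0 from edge(h,j)
round 1: derive reach(j,a) via R0 from edge(j,a)
round 2: derive reach(b,e) via R1 from reach(b,c), edge(c,e)
round 2: derive reach(c,d) via R1 from reach(c,e), edge(e,d)
round 2: derive reach(c,h) via R1 from reach(c,e), edge(e,h)
round 2: derive reach(e,j) via R1 from reach(e,h), edge(h,j)
round 2: derive reach(h,a) via R1 from reach(h,j), edge(j,a)
round 3: derive reach(b,d) via R1 from reach(b,e), edge(e,d)
round 3: derive reach(b,h) via R1 from reach(b,e), edge(e,h)
round 3: derive reach(c,j) via R1 from reach(c,h), edge(h,j)
round 3: derive reach(e,a) via R1 from reach(e,j), edge(j,a)
round 4: derive reach(b,j) via R1 from reach(b,h), edge(h,j)
round 4: derive reach(c,a) via R1 from reach(c,j), edge(j,a)
round 5: derive reach(b,a) via R1 from reach(b,j), edge(j,a)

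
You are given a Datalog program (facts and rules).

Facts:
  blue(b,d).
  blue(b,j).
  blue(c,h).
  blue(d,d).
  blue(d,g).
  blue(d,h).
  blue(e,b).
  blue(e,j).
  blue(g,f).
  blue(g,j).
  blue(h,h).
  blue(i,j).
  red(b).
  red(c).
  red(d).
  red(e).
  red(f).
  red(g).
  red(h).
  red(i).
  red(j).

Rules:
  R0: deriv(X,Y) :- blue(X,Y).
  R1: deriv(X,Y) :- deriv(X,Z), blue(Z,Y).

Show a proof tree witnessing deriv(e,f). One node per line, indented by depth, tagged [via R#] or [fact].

deriv(e,f)  [via R1]
  deriv(e,g)  [via R1]
    deriv(e,d)  [via R1]
      deriv(e,b)  [via R0]
        blue(e,b)  [fact]
      blue(b,d)  [fact]
    blue(d,g)  [fact]
  blue(g,f)  [fact]

round 1: derive deriv(b,d) via R0 from blue(b,d)
round 1: derive deriv(b,j) via R0 from blue(b,j)
round 1: derive deriv(c,h) via R0 from blue(c,h)
round 1: derive deriv(d,d) via R0 from blue(d,d)
round 1: derive deriv(d,g) via R0 from blue(d,g)
round 1: derive deriv(d,h) via R0 from blue(d,h)
round 1: derive deriv(e,b) via R0 from blue(e,b)
round 1: derive deriv(e,j) via R0 from blue(e,j)
round 1: derive deriv(g,f) via R0 from blue(g,f)
round 1: derive deriv(g,j) via R0 from blue(g,j)
round 1: derive deriv(h,h) via R0 from blue(h,h)
round 1: derive deriv(i,j) via R0 from blue(i,j)
round 2: derive deriv(b,g) via R1 from deriv(b,d), blue(d,g)
round 2: derive deriv(b,h) via R1 from deriv(b,d), blue(d,h)
round 2: derive deriv(d,f) via R1 from deriv(d,g), blue(g,f)
round 2: derive deriv(d,j) via R1 from deriv(d,g), blue(g,j)
round 2: derive deriv(e,d) via R1 from deriv(e,b), blue(b,d)
round 3: derive deriv(b,f) via R1 from deriv(b,g), blue(g,f)
round 3: derive deriv(e,g) via R1 from deriv(e,d), blue(d,g)
round 3: derive deriv(e,h) via R1 from deriv(e,d), blue(d,h)
round 4: derive deriv(e,f) via R1 from deriv(e,g), blue(g,f)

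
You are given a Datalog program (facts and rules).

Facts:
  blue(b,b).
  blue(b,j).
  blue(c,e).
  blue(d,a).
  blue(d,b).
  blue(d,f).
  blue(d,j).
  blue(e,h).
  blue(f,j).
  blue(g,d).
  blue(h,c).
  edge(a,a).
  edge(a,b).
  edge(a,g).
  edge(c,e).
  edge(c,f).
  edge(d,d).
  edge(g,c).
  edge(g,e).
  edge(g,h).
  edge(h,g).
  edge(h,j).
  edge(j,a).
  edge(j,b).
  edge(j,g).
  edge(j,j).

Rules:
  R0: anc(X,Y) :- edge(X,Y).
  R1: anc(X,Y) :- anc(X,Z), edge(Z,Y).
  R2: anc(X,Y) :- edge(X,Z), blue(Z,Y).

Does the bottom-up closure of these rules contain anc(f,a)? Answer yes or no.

round 1: derive anc(a,a) via R0 from edge(a,a)
round 1: derive anc(a,b) via R0 from edge(a,b)
round 1: derive anc(a,g) via R0 from edge(a,g)
round 1: derive anc(c,e) via R0 from edge(c,e)
round 1: derive anc(c,f) via R0 from edge(c,f)
round 1: derive anc(d,d) via R0 from edge(d,d)
round 1: derive anc(g,c) via R0 from edge(g,c)
round 1: derive anc(g,e) via R0 from edge(g,e)
round 1: derive anc(g,h) via R0 from edge(g,h)
round 1: derive anc(h,g) via R0 from edge(h,g)
round 1: derive anc(h,j) via R0 from edge(h,j)
round 1: derive anc(j,a) via R0 from edge(j,a)
round 1: derive anc(j,b) via R0 from edge(j,b)
round 1: derive anc(j,g) via R0 from edge(j,g)
round 1: derive anc(j,j) via R0 from edge(j,j)
round 1: derive anc(a,d) via R2 from edge(a,g), blue(g,d)
round 1: derive anc(a,j) via R2 from edge(a,b), blue(b,j)
round 1: derive anc(c,h) via R2 from edge(c,e), blue(e,h)
round 1: derive anc(c,j) via R2 from edge(c,f), blue(f,j)
round 1: derive anc(d,a) via R2 from edge(d,d), blue(d,a)
round 1: derive anc(d,b) via R2 from edge(d,d), blue(d,b)
round 1: derive anc(d,f) via R2 from edge(d,d), blue(d,f)
round 1: derive anc(d,j) via R2 from edge(d,d), blue(d,j)
round 1: derive anc(h,d) via R2 from edge(h,g), blue(g,d)
round 1: derive anc(j,d) via R2 from edge(j,g), blue(g,d)
round 2: derive anc(a,c) via R1 from anc(a,g), edge(g,c)
round 2: derive anc(a,e) via R1 from anc(a,g), edge(g,e)
round 2: derive anc(a,h) via R1 from anc(a,g), edge(g,h)
round 2: derive anc(c,a) via R1 from anc(c,j), edge(j,a)
round 2: derive anc(c,b) via R1 from anc(c,j), edge(j,b)
round 2: derive anc(c,g) via R1 from anc(c,h), edge(h,g)
round 2: derive anc(d,g) via R1 from anc(d,a), edge(a,g)
round 2: derive anc(g,f) via R1 from anc(g,c), edge(c,f)
round 2: derive anc(g,g) via R1 from anc(g,h), edge(h,g)
round 2: derive anc(g,j) via R1 from anc(g,h), edge(h,j)
round 2: derive anc(h,a) via R1 from anc(h,j), edge(j,a)
round 2: derive anc(h,b) via R1 from anc(h,j), edge(j,b)
round 2: derive anc(h,c) via R1 from anc(h,g), edge(g,c)
round 2: derive anc(h,e) via R1 from anc(h,g), edge(g,e)
round 2: derive anc(h,h) via R1 from anc(h,g), edge(g,h)
round 2: derive anc(j,c) via R1 from anc(j,g), edge(g,c)
round 2: derive anc(j,e) via R1 from anc(j,g), edge(g,e)
round 2: derive anc(j,h) via R1 from anc(j,g), edge(g,h)
round 3: derive anc(a,f) via R1 from anc(a,c), edge(c,f)
round 3: derive anc(c,c) via R1 from anc(c,g), edge(g,c)
round 3: derive anc(d,c) via R1 from anc(d,g), edge(g,c)
round 3: derive anc(d,e) via R1 from anc(d,g), edge(g,e)
round 3: derive anc(d,h) via R1 from anc(d,g), edge(g,h)
round 3: derive anc(g,a) via R1 from anc(g,j), edge(j,a)
round 3: derive anc(g,b) via R1 from anc(g,j), edge(j,b)
round 3: derive anc(h,f) via R1 from anc(h,c), edge(c,f)
round 3: derive anc(j,f) via R1 from anc(j,c), edge(c,f)

no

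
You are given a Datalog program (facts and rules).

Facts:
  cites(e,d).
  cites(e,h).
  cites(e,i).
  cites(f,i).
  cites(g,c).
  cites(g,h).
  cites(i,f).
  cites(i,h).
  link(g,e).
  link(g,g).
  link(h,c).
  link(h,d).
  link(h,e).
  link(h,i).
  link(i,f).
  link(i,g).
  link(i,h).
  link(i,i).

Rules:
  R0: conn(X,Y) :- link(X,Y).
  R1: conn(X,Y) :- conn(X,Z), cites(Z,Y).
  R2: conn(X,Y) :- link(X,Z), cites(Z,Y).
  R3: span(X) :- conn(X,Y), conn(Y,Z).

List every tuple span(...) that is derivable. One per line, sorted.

span(g)
span(h)
span(i)

round 1: derive conn(g,e) via R0 from link(g,e)
round 1: derive conn(g,g) via R0 from link(g,g)
round 1: derive conn(h,c) via R0 from link(h,c)
round 1: derive conn(h,d) via R0 from link(h,d)
round 1: derive conn(h,e) via R0 from link(h,e)
round 1: derive conn(h,i) via R0 from link(h,i)
round 1: derive conn(i,f) via R0 from link(i,f)
round 1: derive conn(i,g) via R0 from link(i,g)
round 1: derive conn(i,h) via R0 from link(i,h)
round 1: derive conn(i,i) via R0 from link(i,i)
round 1: derive conn(g,c) via R2 from link(g,g), cites(g,c)
round 1: derive conn(g,d) via R2 from link(g,e), cites(e,d)
round 1: derive conn(g,h) via R2 from link(g,e), cites(e,h)
round 1: derive conn(g,i) via R2 from link(g,e), cites(e,i)
round 1: derive conn(h,f) via R2 from link(h,i), cites(i,f)
round 1: derive conn(h,h) via R2 from link(h,e), cites(e,h)
round 1: derive conn(i,c) via R2 from link(i,g), cites(g,c)
round 2: derive conn(g,f) via R1 from conn(g,i), cites(i,f)
round 2: derive span(g) via R3 from conn(g,g), conn(g,c)
round 2: derive span(h) via R3 from conn(h,h), conn(h,c)
round 2: derive span(i) via R3 from conn(i,g), conn(g,c)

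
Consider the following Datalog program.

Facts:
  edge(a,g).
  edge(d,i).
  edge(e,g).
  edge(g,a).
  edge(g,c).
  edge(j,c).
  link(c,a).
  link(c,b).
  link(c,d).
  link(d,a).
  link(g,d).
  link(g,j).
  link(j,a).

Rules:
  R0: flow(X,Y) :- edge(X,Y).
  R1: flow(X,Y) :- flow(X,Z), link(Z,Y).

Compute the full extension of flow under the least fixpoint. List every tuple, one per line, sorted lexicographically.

flow(a,a)
flow(a,d)
flow(a,g)
flow(a,j)
flow(d,i)
flow(e,a)
flow(e,d)
flow(e,g)
flow(e,j)
flow(g,a)
flow(g,b)
flow(g,c)
flow(g,d)
flow(j,a)
flow(j,b)
flow(j,c)
flow(j,d)

round 1: derive flow(a,g) via R0 from edge(a,g)
round 1: derive flow(d,i) via R0 from edge(d,i)
round 1: derive flow(e,g) via R0 from edge(e,g)
round 1: derive flow(g,a) via R0 from edge(g,a)
round 1: derive flow(g,c) via R0 from edge(g,c)
round 1: derive flow(j,c) via R0 from edge(j,c)
round 2: derive flow(a,d) via R1 from flow(a,g), link(g,d)
round 2: derive flow(a,j) via R1 from flow(a,g), link(g,j)
round 2: derive flow(e,d) via R1 from flow(e,g), link(g,d)
round 2: derive flow(e,j) via R1 from flow(e,g), link(g,j)
round 2: derive flow(g,b) via R1 from flow(g,c), link(c,b)
round 2: derive flow(g,d) via R1 from flow(g,c), link(c,d)
round 2: derive flow(j,a) via R1 from flow(j,c), link(c,a)
round 2: derive flow(j,b) via R1 from flow(j,c), link(c,b)
round 2: derive flow(j,d) via R1 from flow(j,c), link(c,d)
round 3: derive flow(a,a) via R1 from flow(a,d), link(d,a)
round 3: derive flow(e,a) via R1 from flow(e,d), link(d,a)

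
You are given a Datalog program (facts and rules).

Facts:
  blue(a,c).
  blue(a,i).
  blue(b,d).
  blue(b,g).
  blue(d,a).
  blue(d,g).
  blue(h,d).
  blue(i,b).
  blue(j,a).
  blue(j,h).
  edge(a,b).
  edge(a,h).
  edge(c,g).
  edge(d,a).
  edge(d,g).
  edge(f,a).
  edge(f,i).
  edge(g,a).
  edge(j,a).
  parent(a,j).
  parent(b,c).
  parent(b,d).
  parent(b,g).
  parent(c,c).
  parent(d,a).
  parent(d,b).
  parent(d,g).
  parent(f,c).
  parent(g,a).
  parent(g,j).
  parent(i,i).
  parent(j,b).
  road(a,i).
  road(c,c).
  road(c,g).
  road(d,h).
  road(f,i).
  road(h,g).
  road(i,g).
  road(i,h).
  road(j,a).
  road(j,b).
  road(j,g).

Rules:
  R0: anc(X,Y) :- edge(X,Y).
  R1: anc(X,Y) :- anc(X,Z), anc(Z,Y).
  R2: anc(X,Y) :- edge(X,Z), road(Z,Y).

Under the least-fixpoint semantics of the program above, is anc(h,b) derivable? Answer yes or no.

round 1: derive anc(a,b) via R0 from edge(a,b)
round 1: derive anc(a,h) via R0 from edge(a,h)
round 1: derive anc(c,g) via R0 from edge(c,g)
round 1: derive anc(d,a) via R0 from edge(d,a)
round 1: derive anc(d,g) via R0 from edge(d,g)
round 1: derive anc(f,a) via R0 from edge(f,a)
round 1: derive anc(f,i) via R0 from edge(f,i)
round 1: derive anc(g,a) via R0 from edge(g,a)
round 1: derive anc(j,a) via R0 from edge(j,a)
round 1: derive anc(a,g) via R2 from edge(a,h), road(h,g)
round 1: derive anc(d,i) via R2 from edge(d,a), road(a,i)
round 1: derive anc(f,g) via R2 from edge(f,i), road(i,g)
round 1: derive anc(f,h) via R2 from edge(f,i), road(i,h)
round 1: derive anc(g,i) via R2 from edge(g,a), road(a,i)
round 1: derive anc(j,i) via R2 from edge(j,a), road(a,i)
round 2: derive anc(a,a) via R1 from anc(a,g), anc(g,a)
round 2: derive anc(a,i) via R1 from anc(a,g), anc(g,i)
round 2: derive anc(c,a) via R1 from anc(c,g), anc(g,a)
round 2: derive anc(c,i) via R1 from anc(c,g), anc(g,i)
round 2: derive anc(d,b) via R1 from anc(d,a), anc(a,b)
round 2: derive anc(d,h) via R1 from anc(d,a), anc(a,h)
round 2: derive anc(f,b) via R1 from anc(f,a), anc(a,b)
round 2: derive anc(g,b) via R1 from anc(g,a), anc(a,b)
round 2: derive anc(g,g) via R1 from anc(g,a), anc(a,g)
round 2: derive anc(g,h) via R1 from anc(g,a), anc(a,h)
round 2: derive anc(j,b) via R1 from anc(j,a), anc(a,b)
round 2: derive anc(j,g) via R1 from anc(j,a), anc(a,g)
round 2: derive anc(j,h) via R1 from anc(j,a), anc(a,h)
round 3: derive anc(c,b) via R1 from anc(c,a), anc(a,b)
round 3: derive anc(c,h) via R1 from anc(c,a), anc(a,h)

no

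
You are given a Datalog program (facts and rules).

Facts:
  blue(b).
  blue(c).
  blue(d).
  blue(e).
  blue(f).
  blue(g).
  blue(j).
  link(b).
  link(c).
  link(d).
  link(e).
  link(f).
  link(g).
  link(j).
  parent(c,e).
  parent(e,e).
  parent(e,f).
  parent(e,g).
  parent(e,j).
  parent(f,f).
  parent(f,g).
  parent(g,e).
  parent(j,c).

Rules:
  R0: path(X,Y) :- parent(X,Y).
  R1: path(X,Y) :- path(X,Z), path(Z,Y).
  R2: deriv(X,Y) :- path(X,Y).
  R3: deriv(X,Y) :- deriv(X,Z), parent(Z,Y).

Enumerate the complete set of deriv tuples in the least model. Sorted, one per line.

round 1: derive path(c,e) via R0 from parent(c,e)
round 1: derive path(e,e) via R0 from parent(e,e)
round 1: derive path(e,f) via R0 from parent(e,f)
round 1: derive path(e,g) via R0 from parent(e,g)
round 1: derive path(e,j) via R0 from parent(e,j)
round 1: derive path(f,f) via R0 from parent(f,f)
round 1: derive path(f,g) via R0 from parent(f,g)
round 1: derive path(g,e) via R0 from parent(g,e)
round 1: derive path(j,c) via R0 from parent(j,c)
round 2: derive path(c,f) via R1 from path(c,e), path(e,f)
round 2: derive path(c,g) via R1 from path(c,e), path(e,g)
round 2: derive path(c,j) via R1 from path(c,e), path(e,j)
round 2: derive path(e,c) via R1 from path(e,j), path(j,c)
round 2: derive path(f,e) via R1 from path(f,g), path(g,e)
round 2: derive path(g,f) via R1 from path(g,e), path(e,f)
round 2: derive path(g,g) via R1 from path(g,e), path(e,g)
round 2: derive path(g,j) via R1 from path(g,e), path(e,j)
round 2: derive path(j,e) via R1 from path(j,c), path(c,e)
round 2: derive deriv(c,e) via R2 from path(c,e)
round 2: derive deriv(e,e) via R2 from path(e,e)
round 2: derive deriv(e,f) via R2 from path(e,f)
round 2: derive deriv(e,g) via R2 from path(e,g)
round 2: derive deriv(e,j) via R2 from path(e,j)
round 2: derive deriv(f,f) via R2 from path(f,f)
round 2: derive deriv(f,g) via R2 from path(f,g)
round 2: derive deriv(g,e) via R2 from path(g,e)
round 2: derive deriv(j,c) via R2 from path(j,c)
round 3: derive path(c,c) via R1 from path(c,e), path(e,c)
round 3: derive path(f,c) via R1 from path(f,e), path(e,c)
round 3: derive path(f,j) via R1 from path(f,e), path(e,j)
round 3: derive path(g,c) via R1 from path(g,e), path(e,c)
round 3: derive path(j,f) via R1 from path(j,c), path(c,f)
round 3: derive path(j,g) via R1 from path(j,c), path(c,g)
round 3: derive path(j,j) via R1 from path(j,c), path(c,j)
round 3: derive deriv(c,f) via R2 from path(c,f)
round 3: derive deriv(c,g) via R2 from path(c,g)
round 3: derive deriv(c,j) via R2 from path(c,j)
round 3: derive deriv(e,c) via R2 from path(e,c)
round 3: derive deriv(f,e) via R2 from path(f,e)
round 3: derive deriv(g,f) via R2 from path(g,f)
round 3: derive deriv(g,g) via R2 from path(g,g)
round 3: derive deriv(g,j) via R2 from path(g,j)
round 3: derive deriv(j,e) via R2 from path(j,e)
round 4: derive deriv(c,c) via R2 from path(c,c)
round 4: derive deriv(f,c) via R2 from path(f,c)
round 4: derive deriv(f,j) via R2 from path(f,j)
round 4: derive deriv(g,c) via R2 from path(g,c)
round 4: derive deriv(j,f) via R2 from path(j,f)
round 4: derive deriv(j,g) via R2 from path(j,g)
round 4: derive deriv(j,j) via R2 from path(j,j)

deriv(c,c)
deriv(c,e)
deriv(c,f)
deriv(c,g)
deriv(c,j)
deriv(e,c)
deriv(e,e)
deriv(e,f)
deriv(e,g)
deriv(e,j)
deriv(f,c)
deriv(f,e)
deriv(f,f)
deriv(f,g)
deriv(f,j)
deriv(g,c)
deriv(g,e)
deriv(g,f)
deriv(g,g)
deriv(g,j)
deriv(j,c)
deriv(j,e)
deriv(j,f)
deriv(j,g)
deriv(j,j)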